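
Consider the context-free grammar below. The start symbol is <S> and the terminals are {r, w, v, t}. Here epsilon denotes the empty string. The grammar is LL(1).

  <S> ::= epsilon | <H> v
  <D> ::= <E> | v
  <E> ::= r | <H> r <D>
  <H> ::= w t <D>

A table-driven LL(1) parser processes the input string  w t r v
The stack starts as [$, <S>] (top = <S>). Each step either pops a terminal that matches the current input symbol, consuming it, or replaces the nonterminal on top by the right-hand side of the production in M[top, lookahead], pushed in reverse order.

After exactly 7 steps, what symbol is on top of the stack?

step 1: stack=$ <S>  input=w t r v $  — expand <S> ::= <H> v
step 2: stack=$ v <H>  input=w t r v $  — expand <H> ::= w t <D>
step 3: stack=$ v <D> t w  input=w t r v $  — match w
step 4: stack=$ v <D> t  input=t r v $  — match t
step 5: stack=$ v <D>  input=r v $  — expand <D> ::= <E>
step 6: stack=$ v <E>  input=r v $  — expand <E> ::= r
step 7: stack=$ v r  input=r v $  — match r
Stack after step 7: $ v (top = v).

v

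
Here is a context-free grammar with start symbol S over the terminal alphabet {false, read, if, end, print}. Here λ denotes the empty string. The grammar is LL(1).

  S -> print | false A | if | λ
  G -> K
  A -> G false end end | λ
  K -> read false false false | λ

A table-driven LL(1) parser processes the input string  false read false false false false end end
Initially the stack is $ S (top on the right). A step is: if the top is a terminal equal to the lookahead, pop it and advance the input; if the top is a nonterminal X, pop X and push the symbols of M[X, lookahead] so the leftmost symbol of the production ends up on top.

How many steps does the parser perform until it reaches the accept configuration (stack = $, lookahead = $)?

      Stack                                   Input                                         Action
   1  $ S                                     false read false false false false end end $  expand S -> false A
   2  $ A false                               false read false false false false end end $  match false
   3  $ A                                     read false false false false end end $        expand A -> G false end end
   4  $ end end false G                       read false false false false end end $        expand G -> K
   5  $ end end false K                       read false false false false end end $        expand K -> read false false false
   6  $ end end false false false false read  read false false false false end end $        match read
   7  $ end end false false false false       false false false false end end $             match false
   8  $ end end false false false             false false false end end $                   match false
   9  $ end end false false                   false false end end $                         match false
  10  $ end end false                         false end end $                               match false
  11  $ end end                               end end $                                     match end
  12  $ end                                   end $                                         match end
Accept reached after 12 steps.

12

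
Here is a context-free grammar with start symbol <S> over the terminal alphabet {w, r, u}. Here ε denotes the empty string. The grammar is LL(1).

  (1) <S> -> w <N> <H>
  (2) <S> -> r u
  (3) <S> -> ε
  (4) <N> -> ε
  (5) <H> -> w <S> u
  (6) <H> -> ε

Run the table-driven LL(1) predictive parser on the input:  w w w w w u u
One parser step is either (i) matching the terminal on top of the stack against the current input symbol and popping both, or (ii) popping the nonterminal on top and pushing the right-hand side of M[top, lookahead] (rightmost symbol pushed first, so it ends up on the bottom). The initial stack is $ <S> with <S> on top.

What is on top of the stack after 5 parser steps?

<S>

     Stack        Input            Action
  1  $ <S>        w w w w w u u $  expand <S> -> w <N> <H>
  2  $ <H> <N> w  w w w w w u u $  match w
  3  $ <H> <N>    w w w w u u $    expand <N> -> ε
  4  $ <H>        w w w w u u $    expand <H> -> w <S> u
  5  $ u <S> w    w w w w u u $    match w
Stack after step 5: $ u <S> (top = <S>).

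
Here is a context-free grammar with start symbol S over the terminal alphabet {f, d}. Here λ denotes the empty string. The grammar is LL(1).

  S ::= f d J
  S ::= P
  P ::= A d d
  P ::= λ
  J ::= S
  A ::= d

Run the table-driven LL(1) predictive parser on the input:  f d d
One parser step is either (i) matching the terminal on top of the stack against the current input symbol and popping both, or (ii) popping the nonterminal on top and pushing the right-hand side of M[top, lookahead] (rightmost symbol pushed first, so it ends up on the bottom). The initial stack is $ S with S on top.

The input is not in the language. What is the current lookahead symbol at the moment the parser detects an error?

$

step 1: stack=$ S  input=f d d $  — expand S ::= f d J
step 2: stack=$ J d f  input=f d d $  — match f
step 3: stack=$ J d  input=d d $  — match d
step 4: stack=$ J  input=d $  — expand J ::= S
step 5: stack=$ S  input=d $  — expand S ::= P
step 6: stack=$ P  input=d $  — expand P ::= A d d
step 7: stack=$ d d A  input=d $  — expand A ::= d
step 8: stack=$ d d d  input=d $  — match d
step 9: stack=$ d d  input=$  — error: top is terminal d but lookahead is $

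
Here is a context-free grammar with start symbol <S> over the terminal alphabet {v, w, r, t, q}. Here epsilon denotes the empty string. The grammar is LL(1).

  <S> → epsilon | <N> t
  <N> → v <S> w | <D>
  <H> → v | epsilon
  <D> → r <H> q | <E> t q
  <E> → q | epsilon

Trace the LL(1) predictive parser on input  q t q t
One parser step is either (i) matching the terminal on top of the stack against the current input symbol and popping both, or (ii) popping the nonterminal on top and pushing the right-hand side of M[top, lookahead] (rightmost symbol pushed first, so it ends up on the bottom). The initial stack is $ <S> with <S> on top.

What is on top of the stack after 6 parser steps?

step 1: stack=$ <S>  input=q t q t $  — expand <S> → <N> t
step 2: stack=$ t <N>  input=q t q t $  — expand <N> → <D>
step 3: stack=$ t <D>  input=q t q t $  — expand <D> → <E> t q
step 4: stack=$ t q t <E>  input=q t q t $  — expand <E> → q
step 5: stack=$ t q t q  input=q t q t $  — match q
step 6: stack=$ t q t  input=t q t $  — match t
Stack after step 6: $ t q (top = q).

q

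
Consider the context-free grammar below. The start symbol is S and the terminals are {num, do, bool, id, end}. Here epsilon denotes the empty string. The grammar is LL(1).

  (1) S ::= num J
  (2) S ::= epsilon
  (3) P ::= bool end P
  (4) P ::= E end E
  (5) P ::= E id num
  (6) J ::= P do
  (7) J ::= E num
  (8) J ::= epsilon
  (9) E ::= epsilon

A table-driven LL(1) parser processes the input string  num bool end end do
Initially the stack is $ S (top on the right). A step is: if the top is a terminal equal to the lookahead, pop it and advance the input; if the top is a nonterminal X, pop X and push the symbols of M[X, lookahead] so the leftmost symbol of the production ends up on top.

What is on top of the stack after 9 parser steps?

E

     Stack            Input                  Action
  1  $ S              num bool end end do $  expand S ::= num J
  2  $ J num          num bool end end do $  match num
  3  $ J              bool end end do $      expand J ::= P do
  4  $ do P           bool end end do $      expand P ::= bool end P
  5  $ do P end bool  bool end end do $      match bool
  6  $ do P end       end end do $           match end
  7  $ do P           end do $               expand P ::= E end E
  8  $ do E end E     end do $               expand E ::= epsilon
  9  $ do E end       end do $               match end
Stack after step 9: $ do E (top = E).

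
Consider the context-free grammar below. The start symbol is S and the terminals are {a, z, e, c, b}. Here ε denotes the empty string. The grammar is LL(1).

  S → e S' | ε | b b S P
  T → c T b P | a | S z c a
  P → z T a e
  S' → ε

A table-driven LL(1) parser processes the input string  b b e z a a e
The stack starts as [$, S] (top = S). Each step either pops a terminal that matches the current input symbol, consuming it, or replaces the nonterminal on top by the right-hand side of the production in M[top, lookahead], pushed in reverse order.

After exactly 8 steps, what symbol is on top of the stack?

T

step 1: stack=$ S  input=b b e z a a e $  — expand S → b b S P
step 2: stack=$ P S b b  input=b b e z a a e $  — match b
step 3: stack=$ P S b  input=b e z a a e $  — match b
step 4: stack=$ P S  input=e z a a e $  — expand S → e S'
step 5: stack=$ P S' e  input=e z a a e $  — match e
step 6: stack=$ P S'  input=z a a e $  — expand S' → ε
step 7: stack=$ P  input=z a a e $  — expand P → z T a e
step 8: stack=$ e a T z  input=z a a e $  — match z
Stack after step 8: $ e a T (top = T).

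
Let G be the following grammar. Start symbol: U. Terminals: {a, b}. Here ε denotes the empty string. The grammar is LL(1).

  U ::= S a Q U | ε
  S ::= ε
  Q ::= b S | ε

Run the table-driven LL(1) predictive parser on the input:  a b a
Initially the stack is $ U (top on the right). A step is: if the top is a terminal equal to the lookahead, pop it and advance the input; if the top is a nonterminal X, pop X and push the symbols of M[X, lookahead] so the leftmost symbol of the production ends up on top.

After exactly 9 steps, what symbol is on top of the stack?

     Stack      Input    Action
  1  $ U        a b a $  expand U ::= S a Q U
  2  $ U Q a S  a b a $  expand S ::= ε
  3  $ U Q a    a b a $  match a
  4  $ U Q      b a $    expand Q ::= b S
  5  $ U S b    b a $    match b
  6  $ U S      a $      expand S ::= ε
  7  $ U        a $      expand U ::= S a Q U
  8  $ U Q a S  a $      expand S ::= ε
  9  $ U Q a    a $      match a
Stack after step 9: $ U Q (top = Q).

Q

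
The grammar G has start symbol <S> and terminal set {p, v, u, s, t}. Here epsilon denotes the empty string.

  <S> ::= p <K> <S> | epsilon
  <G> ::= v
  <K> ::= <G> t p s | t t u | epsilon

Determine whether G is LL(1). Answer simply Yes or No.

Yes

FIRST(<S>) = {epsilon, p}
FIRST(<G>) = {v}
FIRST(<K>) = {epsilon, t, v}
FOLLOW(<S>) = {$}
FOLLOW(<G>) = {t}
FOLLOW(<K>) = {$, p}
Each cell of M receives at most one production.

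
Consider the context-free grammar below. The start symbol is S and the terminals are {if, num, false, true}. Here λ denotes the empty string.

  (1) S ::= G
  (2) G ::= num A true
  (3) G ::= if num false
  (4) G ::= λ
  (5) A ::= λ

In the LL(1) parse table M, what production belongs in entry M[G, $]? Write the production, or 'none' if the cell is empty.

FIRST(G) = {λ, if, num}
FIRST(A) = {λ}
FIRST(S) = {λ, if, num}  (via G)
FOLLOW(S) includes $ since S is the start symbol.
FOLLOW(S): S appears on no right-hand side. Thus FOLLOW(S) = {$}.
FOLLOW(G): in S::=G, the suffix after G is empty, so FOLLOW(G) ⊇ FOLLOW(S) = {$}. Thus FOLLOW(G) = {$}.
For G ::= num A true: FIRST(num A true) = {num}, so it goes in M[G, t] for t ∈ {num}.
For G ::= if num false: FIRST(if num false) = {if}, so it goes in M[G, t] for t ∈ {if}.
For G ::= λ: FIRST(λ) = {λ}, so it goes in M[G, t] for t ∈ {}; since λ ∈ FIRST, also for every t ∈ FOLLOW(G) = {$}.

G ::= λ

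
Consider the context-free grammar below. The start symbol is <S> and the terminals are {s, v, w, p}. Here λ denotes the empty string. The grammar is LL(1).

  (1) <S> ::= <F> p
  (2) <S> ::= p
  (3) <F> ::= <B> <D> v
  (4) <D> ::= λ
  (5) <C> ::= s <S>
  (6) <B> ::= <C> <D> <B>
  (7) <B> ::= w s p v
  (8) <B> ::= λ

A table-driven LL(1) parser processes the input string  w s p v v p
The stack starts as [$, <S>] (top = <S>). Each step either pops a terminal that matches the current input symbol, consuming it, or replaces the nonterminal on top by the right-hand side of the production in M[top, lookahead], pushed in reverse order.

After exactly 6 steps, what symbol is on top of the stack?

v

     Stack              Input          Action
  1  $ <S>              w s p v v p $  expand <S> ::= <F> p
  2  $ p <F>            w s p v v p $  expand <F> ::= <B> <D> v
  3  $ p v <D> <B>      w s p v v p $  expand <B> ::= w s p v
  4  $ p v <D> v p s w  w s p v v p $  match w
  5  $ p v <D> v p s    s p v v p $    match s
  6  $ p v <D> v p      p v v p $      match p
Stack after step 6: $ p v <D> v (top = v).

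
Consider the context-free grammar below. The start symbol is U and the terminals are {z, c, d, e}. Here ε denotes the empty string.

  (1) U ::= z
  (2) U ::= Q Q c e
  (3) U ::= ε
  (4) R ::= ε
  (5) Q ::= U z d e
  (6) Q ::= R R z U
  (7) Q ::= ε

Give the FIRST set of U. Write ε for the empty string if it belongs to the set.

{ε, c, z}

FIRST(R): from R::=ε we get {ε}. So FIRST(R) = {ε}.
FIRST(U): from U::=z we get {z}; from U::=Q Q c e we get {c, z}; from U::=ε we get {ε}. So FIRST(U) = {ε, c, z}.
FIRST(Q): from Q::=U z d e we get {c, z}; from Q::=R R z U we get {z}; from Q::=ε we get {ε}. So FIRST(Q) = {ε, c, z}.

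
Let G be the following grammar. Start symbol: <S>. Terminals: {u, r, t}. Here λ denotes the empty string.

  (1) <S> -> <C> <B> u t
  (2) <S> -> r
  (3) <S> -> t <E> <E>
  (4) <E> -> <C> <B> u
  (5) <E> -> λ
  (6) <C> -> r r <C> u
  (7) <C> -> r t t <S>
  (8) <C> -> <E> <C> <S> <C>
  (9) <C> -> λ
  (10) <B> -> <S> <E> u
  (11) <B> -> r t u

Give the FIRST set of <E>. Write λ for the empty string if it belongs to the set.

FIRST(<S>) = {r, t}  (via <C> <B> u t)
FIRST(<B>) = {r, t}  (via <S> <E> u)
FIRST(<E>) = {λ, r, t}  (via <C> <B> u)
FIRST(<C>) = {λ, r, t}  (via <E> <C> <S> <C>)

{λ, r, t}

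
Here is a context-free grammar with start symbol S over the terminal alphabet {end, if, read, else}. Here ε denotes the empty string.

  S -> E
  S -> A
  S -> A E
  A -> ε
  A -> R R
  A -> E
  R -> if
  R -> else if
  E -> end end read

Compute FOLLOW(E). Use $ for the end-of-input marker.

{$, end}

FIRST(R): from R->if we get {if}; from R->else if we get {else}. So FIRST(R) = {else, if}.
FIRST(E): from E->end end read we get {end}. So FIRST(E) = {end}.
FIRST(A): from A->ε we get {ε}; from A->R R we get {else, if}; from A->E we get {end}. So FIRST(A) = {ε, else, end, if}.
FIRST(S): from S->E we get {end}; from S->A we get {ε, else, end, if}; from S->A E we get {else, end, if}. So FIRST(S) = {ε, else, end, if}.
FOLLOW(S) includes $ since S is the start symbol.
FOLLOW(S): S appears on no right-hand side. Thus FOLLOW(S) = {$}.
FOLLOW(A): in S->A, the suffix after A is empty, so FOLLOW(A) ⊇ FOLLOW(S) = {$}; in S->A E, A is followed by E with FIRST {end}. Thus FOLLOW(A) = {$, end}.
FOLLOW(R): in A->R R (occurrence 1), R is followed by R with FIRST {else, if}; in A->R R (occurrence 2), the suffix after R is empty, so FOLLOW(R) ⊇ FOLLOW(A) = {$, end}. Thus FOLLOW(R) = {$, else, end, if}.
FOLLOW(E): in S->E, the suffix after E is empty, so FOLLOW(E) ⊇ FOLLOW(S) = {$}; in S->A E, the suffix after E is empty, so FOLLOW(E) ⊇ FOLLOW(S) = {$}; in A->E, the suffix after E is empty, so FOLLOW(E) ⊇ FOLLOW(A) = {$, end}. Thus FOLLOW(E) = {$, end}.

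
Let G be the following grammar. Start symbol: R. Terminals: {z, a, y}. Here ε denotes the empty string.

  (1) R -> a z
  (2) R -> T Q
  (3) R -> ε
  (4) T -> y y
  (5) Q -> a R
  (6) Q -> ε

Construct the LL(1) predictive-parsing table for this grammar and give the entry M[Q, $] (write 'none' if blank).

FIRST(T) = {y}
FIRST(Q) = {ε, a}
FIRST(R) = {ε, a, y}  (via T Q)
FOLLOW(R) includes $ since R is the start symbol.
FOLLOW(R): in Q->a R, the suffix after R is empty, so FOLLOW(R) ⊇ FOLLOW(Q) = {$}. Thus FOLLOW(R) = {$}.
FOLLOW(Q): in R->T Q, the suffix after Q is empty, so FOLLOW(Q) ⊇ FOLLOW(R) = {$}. Thus FOLLOW(Q) = {$}.
For Q -> a R: FIRST(a R) = {a}, so it goes in M[Q, t] for t ∈ {a}.
For Q -> ε: FIRST(ε) = {ε}, so it goes in M[Q, t] for t ∈ {}; since ε ∈ FIRST, also for every t ∈ FOLLOW(Q) = {$}.

Q -> ε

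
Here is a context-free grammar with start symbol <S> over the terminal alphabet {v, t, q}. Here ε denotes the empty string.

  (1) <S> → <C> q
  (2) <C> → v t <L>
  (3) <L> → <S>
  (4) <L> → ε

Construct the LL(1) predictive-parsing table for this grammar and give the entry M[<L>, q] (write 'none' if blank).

FIRST(<C>) = {v}
FIRST(<S>) = {v}  (via <C> q)
FIRST(<L>) = {ε, v}  (via <S>)
FOLLOW(<S>) includes $ since <S> is the start symbol.
FOLLOW(<C>): in <S>→<C> q, <C> is followed by q with FIRST {q}. Thus FOLLOW(<C>) = {q}.
FOLLOW(<L>): in <C>→v t <L>, the suffix after <L> is empty, so FOLLOW(<L>) ⊇ FOLLOW(<C>) = {q}. Thus FOLLOW(<L>) = {q}.
For <L> → <S>: FIRST(<S>) = {v}, so it goes in M[<L>, t] for t ∈ {v}.
For <L> → ε: FIRST(ε) = {ε}, so it goes in M[<L>, t] for t ∈ {}; since ε ∈ FIRST, also for every t ∈ FOLLOW(<L>) = {q}.

<L> → ε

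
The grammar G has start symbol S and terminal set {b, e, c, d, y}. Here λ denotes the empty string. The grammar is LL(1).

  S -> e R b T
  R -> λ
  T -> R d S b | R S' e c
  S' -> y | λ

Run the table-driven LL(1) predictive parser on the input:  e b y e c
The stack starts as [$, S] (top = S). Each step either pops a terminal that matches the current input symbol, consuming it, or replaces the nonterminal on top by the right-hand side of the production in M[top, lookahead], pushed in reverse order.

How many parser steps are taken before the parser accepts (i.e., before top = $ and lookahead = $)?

step 1: stack=$ S  input=e b y e c $  — expand S -> e R b T
step 2: stack=$ T b R e  input=e b y e c $  — match e
step 3: stack=$ T b R  input=b y e c $  — expand R -> λ
step 4: stack=$ T b  input=b y e c $  — match b
step 5: stack=$ T  input=y e c $  — expand T -> R S' e c
step 6: stack=$ c e S' R  input=y e c $  — expand R -> λ
step 7: stack=$ c e S'  input=y e c $  — expand S' -> y
step 8: stack=$ c e y  input=y e c $  — match y
step 9: stack=$ c e  input=e c $  — match e
step 10: stack=$ c  input=c $  — match c
Accept reached after 10 steps.

10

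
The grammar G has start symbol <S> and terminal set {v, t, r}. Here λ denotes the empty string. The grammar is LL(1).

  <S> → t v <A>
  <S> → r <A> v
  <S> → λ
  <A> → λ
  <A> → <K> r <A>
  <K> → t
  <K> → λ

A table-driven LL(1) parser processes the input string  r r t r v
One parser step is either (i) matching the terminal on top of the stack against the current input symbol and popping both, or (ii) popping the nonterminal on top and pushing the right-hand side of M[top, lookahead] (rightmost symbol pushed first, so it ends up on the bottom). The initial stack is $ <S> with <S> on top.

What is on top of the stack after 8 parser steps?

step 1: stack=$ <S>  input=r r t r v $  — expand <S> → r <A> v
step 2: stack=$ v <A> r  input=r r t r v $  — match r
step 3: stack=$ v <A>  input=r t r v $  — expand <A> → <K> r <A>
step 4: stack=$ v <A> r <K>  input=r t r v $  — expand <K> → λ
step 5: stack=$ v <A> r  input=r t r v $  — match r
step 6: stack=$ v <A>  input=t r v $  — expand <A> → <K> r <A>
step 7: stack=$ v <A> r <K>  input=t r v $  — expand <K> → t
step 8: stack=$ v <A> r t  input=t r v $  — match t
Stack after step 8: $ v <A> r (top = r).

r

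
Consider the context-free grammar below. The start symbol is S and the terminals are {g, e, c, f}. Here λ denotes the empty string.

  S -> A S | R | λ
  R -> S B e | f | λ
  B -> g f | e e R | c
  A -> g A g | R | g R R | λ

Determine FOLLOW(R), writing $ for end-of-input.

FIRST(B) = {c, e, g}
FIRST(S) = {λ, c, e, f, g}  (via A S, R)
FIRST(R) = {λ, c, e, f, g}  (via S B e)
FIRST(A) = {λ, c, e, f, g}  (via R)
FOLLOW(S) includes $ since S is the start symbol.
FOLLOW(S): in S->A S, the suffix after S is empty (adds nothing new); in R->S B e, S is followed by B e with FIRST {c, e, g}. Thus FOLLOW(S) = {$, c, e, g}.
FOLLOW(B): in R->S B e, B is followed by e with FIRST {e}. Thus FOLLOW(B) = {e}.
FOLLOW(A): in S->A S, A is followed by S with FIRST {λ, c, e, f, g}; in S->A S, the suffix after A is nullable, so FOLLOW(A) ⊇ FOLLOW(S) = {$, c, e, g}; in A->g A g, A is followed by g with FIRST {g}. Thus FOLLOW(A) = {$, c, e, f, g}.
FOLLOW(R): in S->R, the suffix after R is empty, so FOLLOW(R) ⊇ FOLLOW(S) = {$, c, e, g}; in B->e e R, the suffix after R is empty, so FOLLOW(R) ⊇ FOLLOW(B) = {e}; in A->R, the suffix after R is empty, so FOLLOW(R) ⊇ FOLLOW(A) = {$, c, e, f, g}; in A->g R R (occurrence 1), R is followed by R with FIRST {λ, c, e, f, g}; in A->g R R (occurrence 1), the suffix after R is nullable, so FOLLOW(R) ⊇ FOLLOW(A) = {$, c, e, f, g}; in A->g R R (occurrence 2), the suffix after R is empty, so FOLLOW(R) ⊇ FOLLOW(A) = {$, c, e, f, g}. Thus FOLLOW(R) = {$, c, e, f, g}.

{$, c, e, f, g}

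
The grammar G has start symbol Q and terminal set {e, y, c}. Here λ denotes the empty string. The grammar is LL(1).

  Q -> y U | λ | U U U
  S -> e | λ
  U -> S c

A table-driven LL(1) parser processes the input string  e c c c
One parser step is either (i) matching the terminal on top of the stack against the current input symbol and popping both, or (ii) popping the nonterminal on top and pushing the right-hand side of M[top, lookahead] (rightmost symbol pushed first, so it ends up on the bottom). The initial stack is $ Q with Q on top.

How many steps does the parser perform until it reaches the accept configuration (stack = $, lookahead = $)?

      Stack      Input      Action
   1  $ Q        e c c c $  expand Q -> U U U
   2  $ U U U    e c c c $  expand U -> S c
   3  $ U U c S  e c c c $  expand S -> e
   4  $ U U c e  e c c c $  match e
   5  $ U U c    c c c $    match c
   6  $ U U      c c $      expand U -> S c
   7  $ U c S    c c $      expand S -> λ
   8  $ U c      c c $      match c
   9  $ U        c $        expand U -> S c
  10  $ c S      c $        expand S -> λ
  11  $ c        c $        match c
Accept reached after 11 steps.

11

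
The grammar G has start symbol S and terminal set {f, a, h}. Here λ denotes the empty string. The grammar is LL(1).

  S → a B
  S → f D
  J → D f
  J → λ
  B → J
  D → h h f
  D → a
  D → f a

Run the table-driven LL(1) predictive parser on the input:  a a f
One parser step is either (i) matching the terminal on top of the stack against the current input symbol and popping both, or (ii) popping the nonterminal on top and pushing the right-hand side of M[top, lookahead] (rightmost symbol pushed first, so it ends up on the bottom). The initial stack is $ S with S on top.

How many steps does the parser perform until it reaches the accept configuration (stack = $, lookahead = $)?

     Stack  Input    Action
  1  $ S    a a f $  expand S → a B
  2  $ B a  a a f $  match a
  3  $ B    a f $    expand B → J
  4  $ J    a f $    expand J → D f
  5  $ f D  a f $    expand D → a
  6  $ f a  a f $    match a
  7  $ f    f $      match f
Accept reached after 7 steps.

7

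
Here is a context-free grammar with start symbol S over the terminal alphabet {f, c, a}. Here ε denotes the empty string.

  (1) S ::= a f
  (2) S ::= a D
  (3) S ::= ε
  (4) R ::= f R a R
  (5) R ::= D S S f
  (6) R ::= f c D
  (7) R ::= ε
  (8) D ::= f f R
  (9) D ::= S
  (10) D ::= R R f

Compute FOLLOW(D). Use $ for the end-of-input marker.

FIRST(S) = {ε, a}
FIRST(R) = {ε, a, f}  (via D S S f)
FIRST(D) = {ε, a, f}  (via S, R R f)
FOLLOW(S) includes $ since S is the start symbol.
FOLLOW(S): in R::=D S S f (occurrence 1), S is followed by S f with FIRST {a, f}; in R::=D S S f (occurrence 2), S is followed by f with FIRST {f}; in D::=S, the suffix after S is empty, so FOLLOW(S) ⊇ FOLLOW(D) = {$, a, f}. Thus FOLLOW(S) = {$, a, f}.
FOLLOW(R): in R::=f R a R (occurrence 1), R is followed by a R with FIRST {a}; in R::=f R a R (occurrence 2), the suffix after R is empty (adds nothing new); in D::=f f R, the suffix after R is empty, so FOLLOW(R) ⊇ FOLLOW(D) = {$, a, f}; in D::=R R f (occurrence 1), R is followed by R f with FIRST {a, f}; in D::=R R f (occurrence 2), R is followed by f with FIRST {f}. Thus FOLLOW(R) = {$, a, f}.
FOLLOW(D): in S::=a D, the suffix after D is empty, so FOLLOW(D) ⊇ FOLLOW(S) = {$, a, f}; in R::=D S S f, D is followed by S S f with FIRST {a, f}; in R::=f c D, the suffix after D is empty, so FOLLOW(D) ⊇ FOLLOW(R) = {$, a, f}. Thus FOLLOW(D) = {$, a, f}.

{$, a, f}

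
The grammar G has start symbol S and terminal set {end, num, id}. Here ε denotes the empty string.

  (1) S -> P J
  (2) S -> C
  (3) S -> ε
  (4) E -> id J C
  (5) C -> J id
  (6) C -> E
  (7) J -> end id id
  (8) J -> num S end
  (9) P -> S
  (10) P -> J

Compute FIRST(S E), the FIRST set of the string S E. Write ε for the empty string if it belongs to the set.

FIRST(E) = {id}
FIRST(J) = {end, num}
FIRST(C) = {end, id, num}  (via J id, E)
FIRST(S) = {ε, end, id, num}  (via P J, C)
FIRST(P) = {ε, end, id, num}  (via S, J)
FIRST(S E): take FIRST of each symbol in turn, carrying on past any symbol whose FIRST contains ε; result {end, id, num}.

{end, id, num}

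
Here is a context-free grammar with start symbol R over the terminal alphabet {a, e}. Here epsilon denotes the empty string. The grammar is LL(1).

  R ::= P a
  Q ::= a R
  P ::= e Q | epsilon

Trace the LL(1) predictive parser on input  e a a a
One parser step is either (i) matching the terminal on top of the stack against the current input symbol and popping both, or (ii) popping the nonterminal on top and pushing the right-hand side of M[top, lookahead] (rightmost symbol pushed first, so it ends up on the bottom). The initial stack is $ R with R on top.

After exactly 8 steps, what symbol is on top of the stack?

step 1: stack=$ R  input=e a a a $  — expand R ::= P a
step 2: stack=$ a P  input=e a a a $  — expand P ::= e Q
step 3: stack=$ a Q e  input=e a a a $  — match e
step 4: stack=$ a Q  input=a a a $  — expand Q ::= a R
step 5: stack=$ a R a  input=a a a $  — match a
step 6: stack=$ a R  input=a a $  — expand R ::= P a
step 7: stack=$ a a P  input=a a $  — expand P ::= epsilon
step 8: stack=$ a a  input=a a $  — match a
Stack after step 8: $ a (top = a).

a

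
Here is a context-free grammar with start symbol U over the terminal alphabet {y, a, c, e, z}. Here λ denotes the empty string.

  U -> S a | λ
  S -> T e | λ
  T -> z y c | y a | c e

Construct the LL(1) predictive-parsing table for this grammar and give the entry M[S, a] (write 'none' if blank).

FIRST(T): from T->z y c we get {z}; from T->y a we get {y}; from T->c e we get {c}. So FIRST(T) = {c, y, z}.
FIRST(S): from S->T e we get {c, y, z}; from S->λ we get {λ}. So FIRST(S) = {λ, c, y, z}.
FIRST(U): from U->S a we get {a, c, y, z}; from U->λ we get {λ}. So FIRST(U) = {λ, a, c, y, z}.
FOLLOW(U) includes $ since U is the start symbol.
FOLLOW(S): in U->S a, S is followed by a with FIRST {a}. Thus FOLLOW(S) = {a}.
For S -> T e: FIRST(T e) = {c, y, z}, so it goes in M[S, t] for t ∈ {c, y, z}.
For S -> λ: FIRST(λ) = {λ}, so it goes in M[S, t] for t ∈ {}; since λ ∈ FIRST, also for every t ∈ FOLLOW(S) = {a}.

S -> λ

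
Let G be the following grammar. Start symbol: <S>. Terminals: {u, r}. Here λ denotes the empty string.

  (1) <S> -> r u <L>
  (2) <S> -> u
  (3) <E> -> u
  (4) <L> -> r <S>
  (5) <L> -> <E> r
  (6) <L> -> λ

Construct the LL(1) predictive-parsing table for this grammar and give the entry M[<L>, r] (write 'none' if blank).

FIRST(<S>) = {r, u}
FIRST(<E>) = {u}
FIRST(<L>) = {λ, r, u}  (via <E> r)
FOLLOW(<S>) includes $ since <S> is the start symbol.
FOLLOW(<S>): in <L>->r <S>, the suffix after <S> is empty, so FOLLOW(<S>) ⊇ FOLLOW(<L>) = {$}. Thus FOLLOW(<S>) = {$}.
FOLLOW(<L>): in <S>->r u <L>, the suffix after <L> is empty, so FOLLOW(<L>) ⊇ FOLLOW(<S>) = {$}. Thus FOLLOW(<L>) = {$}.
For <L> -> r <S>: FIRST(r <S>) = {r}, so it goes in M[<L>, t] for t ∈ {r}.
For <L> -> <E> r: FIRST(<E> r) = {u}, so it goes in M[<L>, t] for t ∈ {u}.
For <L> -> λ: FIRST(λ) = {λ}, so it goes in M[<L>, t] for t ∈ {}; since λ ∈ FIRST, also for every t ∈ FOLLOW(<L>) = {$}.

<L> -> r <S>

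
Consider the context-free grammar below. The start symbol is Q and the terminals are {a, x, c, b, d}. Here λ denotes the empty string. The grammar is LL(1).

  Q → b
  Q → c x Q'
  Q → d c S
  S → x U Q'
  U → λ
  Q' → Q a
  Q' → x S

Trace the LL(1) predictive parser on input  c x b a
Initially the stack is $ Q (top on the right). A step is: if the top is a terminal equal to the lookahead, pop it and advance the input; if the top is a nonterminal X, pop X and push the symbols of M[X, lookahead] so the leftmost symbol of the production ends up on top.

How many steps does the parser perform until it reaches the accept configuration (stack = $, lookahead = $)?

7

     Stack     Input      Action
  1  $ Q       c x b a $  expand Q → c x Q'
  2  $ Q' x c  c x b a $  match c
  3  $ Q' x    x b a $    match x
  4  $ Q'      b a $      expand Q' → Q a
  5  $ a Q     b a $      expand Q → b
  6  $ a b     b a $      match b
  7  $ a       a $        match a
Accept reached after 7 steps.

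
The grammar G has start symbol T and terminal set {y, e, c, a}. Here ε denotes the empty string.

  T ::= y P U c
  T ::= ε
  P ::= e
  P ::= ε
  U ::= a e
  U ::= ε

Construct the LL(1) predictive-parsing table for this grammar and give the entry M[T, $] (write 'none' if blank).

FIRST(T) = {ε, y}
FIRST(P) = {ε, e}
FIRST(U) = {ε, a}
FOLLOW(T) includes $ since T is the start symbol.
FOLLOW(T): T appears on no right-hand side. Thus FOLLOW(T) = {$}.
For T ::= y P U c: FIRST(y P U c) = {y}, so it goes in M[T, t] for t ∈ {y}.
For T ::= ε: FIRST(ε) = {ε}, so it goes in M[T, t] for t ∈ {}; since ε ∈ FIRST, also for every t ∈ FOLLOW(T) = {$}.

T ::= ε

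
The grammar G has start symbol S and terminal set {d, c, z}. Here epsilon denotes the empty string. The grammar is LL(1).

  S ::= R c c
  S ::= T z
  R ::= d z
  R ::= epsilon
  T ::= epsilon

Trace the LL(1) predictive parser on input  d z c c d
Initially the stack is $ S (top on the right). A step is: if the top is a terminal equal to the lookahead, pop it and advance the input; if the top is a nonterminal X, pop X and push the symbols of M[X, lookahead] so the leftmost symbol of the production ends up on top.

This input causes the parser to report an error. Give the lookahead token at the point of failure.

d

step 1: stack=$ S  input=d z c c d $  — expand S ::= R c c
step 2: stack=$ c c R  input=d z c c d $  — expand R ::= d z
step 3: stack=$ c c z d  input=d z c c d $  — match d
step 4: stack=$ c c z  input=z c c d $  — match z
step 5: stack=$ c c  input=c c d $  — match c
step 6: stack=$ c  input=c d $  — match c
step 7: stack=$  input=d $  — error: stack empty but input remains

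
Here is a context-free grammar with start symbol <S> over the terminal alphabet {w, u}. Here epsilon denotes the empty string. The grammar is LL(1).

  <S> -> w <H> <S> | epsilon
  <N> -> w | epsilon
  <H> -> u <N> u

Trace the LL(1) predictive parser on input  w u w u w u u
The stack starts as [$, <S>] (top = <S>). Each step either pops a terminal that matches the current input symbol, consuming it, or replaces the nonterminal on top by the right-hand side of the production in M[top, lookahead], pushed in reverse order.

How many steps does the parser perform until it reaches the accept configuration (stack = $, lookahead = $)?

14

step 1: stack=$ <S>  input=w u w u w u u $  — expand <S> -> w <H> <S>
step 2: stack=$ <S> <H> w  input=w u w u w u u $  — match w
step 3: stack=$ <S> <H>  input=u w u w u u $  — expand <H> -> u <N> u
step 4: stack=$ <S> u <N> u  input=u w u w u u $  — match u
step 5: stack=$ <S> u <N>  input=w u w u u $  — expand <N> -> w
step 6: stack=$ <S> u w  input=w u w u u $  — match w
step 7: stack=$ <S> u  input=u w u u $  — match u
step 8: stack=$ <S>  input=w u u $  — expand <S> -> w <H> <S>
step 9: stack=$ <S> <H> w  input=w u u $  — match w
step 10: stack=$ <S> <H>  input=u u $  — expand <H> -> u <N> u
step 11: stack=$ <S> u <N> u  input=u u $  — match u
step 12: stack=$ <S> u <N>  input=u $  — expand <N> -> epsilon
step 13: stack=$ <S> u  input=u $  — match u
step 14: stack=$ <S>  input=$  — expand <S> -> epsilon
Accept reached after 14 steps.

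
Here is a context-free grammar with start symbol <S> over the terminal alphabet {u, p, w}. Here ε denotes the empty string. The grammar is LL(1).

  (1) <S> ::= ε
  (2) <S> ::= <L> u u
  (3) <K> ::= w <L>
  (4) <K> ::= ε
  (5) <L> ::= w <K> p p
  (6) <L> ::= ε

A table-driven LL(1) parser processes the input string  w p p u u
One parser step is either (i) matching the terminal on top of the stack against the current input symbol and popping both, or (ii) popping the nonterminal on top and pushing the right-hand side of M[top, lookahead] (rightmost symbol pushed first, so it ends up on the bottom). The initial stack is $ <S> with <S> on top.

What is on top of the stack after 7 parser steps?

step 1: stack=$ <S>  input=w p p u u $  — expand <S> ::= <L> u u
step 2: stack=$ u u <L>  input=w p p u u $  — expand <L> ::= w <K> p p
step 3: stack=$ u u p p <K> w  input=w p p u u $  — match w
step 4: stack=$ u u p p <K>  input=p p u u $  — expand <K> ::= ε
step 5: stack=$ u u p p  input=p p u u $  — match p
step 6: stack=$ u u p  input=p u u $  — match p
step 7: stack=$ u u  input=u u $  — match u
Stack after step 7: $ u (top = u).

u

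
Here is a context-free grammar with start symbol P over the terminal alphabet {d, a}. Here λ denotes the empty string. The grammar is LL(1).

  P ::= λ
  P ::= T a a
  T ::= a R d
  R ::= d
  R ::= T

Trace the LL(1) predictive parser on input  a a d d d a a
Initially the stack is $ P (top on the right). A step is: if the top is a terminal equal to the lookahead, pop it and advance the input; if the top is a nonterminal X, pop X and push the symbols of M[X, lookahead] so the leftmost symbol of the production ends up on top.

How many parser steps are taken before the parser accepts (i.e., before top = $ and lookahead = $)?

12

      Stack          Input            Action
   1  $ P            a a d d d a a $  expand P ::= T a a
   2  $ a a T        a a d d d a a $  expand T ::= a R d
   3  $ a a d R a    a a d d d a a $  match a
   4  $ a a d R      a d d d a a $    expand R ::= T
   5  $ a a d T      a d d d a a $    expand T ::= a R d
   6  $ a a d d R a  a d d d a a $    match a
   7  $ a a d d R    d d d a a $      expand R ::= d
   8  $ a a d d d    d d d a a $      match d
   9  $ a a d d      d d a a $        match d
  10  $ a a d        d a a $          match d
  11  $ a a          a a $            match a
  12  $ a            a $              match a
Accept reached after 12 steps.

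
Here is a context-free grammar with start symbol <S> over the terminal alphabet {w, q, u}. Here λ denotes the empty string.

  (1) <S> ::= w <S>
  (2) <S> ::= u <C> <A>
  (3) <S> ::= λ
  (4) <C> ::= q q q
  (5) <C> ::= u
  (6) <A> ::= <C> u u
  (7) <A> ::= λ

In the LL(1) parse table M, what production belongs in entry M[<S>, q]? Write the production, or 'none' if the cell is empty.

FIRST(<S>): from <S>::=w <S> we get {w}; from <S>::=u <C> <A> we get {u}; from <S>::=λ we get {λ}. So FIRST(<S>) = {λ, u, w}.
FIRST(<C>): from <C>::=q q q we get {q}; from <C>::=u we get {u}. So FIRST(<C>) = {q, u}.
FIRST(<A>): from <A>::=<C> u u we get {q, u}; from <A>::=λ we get {λ}. So FIRST(<A>) = {λ, q, u}.
FOLLOW(<S>) includes $ since <S> is the start symbol.
FOLLOW(<S>): in <S>::=w <S>, the suffix after <S> is empty (adds nothing new). Thus FOLLOW(<S>) = {$}.
For <S> ::= w <S>: FIRST(w <S>) = {w}, so it goes in M[<S>, t] for t ∈ {w}.
For <S> ::= u <C> <A>: FIRST(u <C> <A>) = {u}, so it goes in M[<S>, t] for t ∈ {u}.
For <S> ::= λ: FIRST(λ) = {λ}, so it goes in M[<S>, t] for t ∈ {}; since λ ∈ FIRST, also for every t ∈ FOLLOW(<S>) = {$}.
None of these place a production in M[<S>, q].

none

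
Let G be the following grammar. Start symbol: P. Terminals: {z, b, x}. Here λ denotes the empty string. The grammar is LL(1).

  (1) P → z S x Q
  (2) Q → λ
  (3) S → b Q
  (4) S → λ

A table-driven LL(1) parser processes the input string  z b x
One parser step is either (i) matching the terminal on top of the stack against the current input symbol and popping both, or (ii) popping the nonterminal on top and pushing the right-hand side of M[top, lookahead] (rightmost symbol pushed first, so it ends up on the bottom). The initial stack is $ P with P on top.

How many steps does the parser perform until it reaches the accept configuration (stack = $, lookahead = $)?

7

     Stack      Input    Action
  1  $ P        z b x $  expand P → z S x Q
  2  $ Q x S z  z b x $  match z
  3  $ Q x S    b x $    expand S → b Q
  4  $ Q x Q b  b x $    match b
  5  $ Q x Q    x $      expand Q → λ
  6  $ Q x      x $      match x
  7  $ Q        $        expand Q → λ
Accept reached after 7 steps.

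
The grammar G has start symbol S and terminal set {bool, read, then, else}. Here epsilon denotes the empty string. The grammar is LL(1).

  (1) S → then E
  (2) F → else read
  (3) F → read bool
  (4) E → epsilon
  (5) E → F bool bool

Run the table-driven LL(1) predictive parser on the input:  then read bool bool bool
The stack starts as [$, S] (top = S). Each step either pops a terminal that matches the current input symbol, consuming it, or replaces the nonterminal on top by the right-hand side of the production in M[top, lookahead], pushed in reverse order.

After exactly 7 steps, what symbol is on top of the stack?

step 1: stack=$ S  input=then read bool bool bool $  — expand S → then E
step 2: stack=$ E then  input=then read bool bool bool $  — match then
step 3: stack=$ E  input=read bool bool bool $  — expand E → F bool bool
step 4: stack=$ bool bool F  input=read bool bool bool $  — expand F → read bool
step 5: stack=$ bool bool bool read  input=read bool bool bool $  — match read
step 6: stack=$ bool bool bool  input=bool bool bool $  — match bool
step 7: stack=$ bool bool  input=bool bool $  — match bool
Stack after step 7: $ bool (top = bool).

bool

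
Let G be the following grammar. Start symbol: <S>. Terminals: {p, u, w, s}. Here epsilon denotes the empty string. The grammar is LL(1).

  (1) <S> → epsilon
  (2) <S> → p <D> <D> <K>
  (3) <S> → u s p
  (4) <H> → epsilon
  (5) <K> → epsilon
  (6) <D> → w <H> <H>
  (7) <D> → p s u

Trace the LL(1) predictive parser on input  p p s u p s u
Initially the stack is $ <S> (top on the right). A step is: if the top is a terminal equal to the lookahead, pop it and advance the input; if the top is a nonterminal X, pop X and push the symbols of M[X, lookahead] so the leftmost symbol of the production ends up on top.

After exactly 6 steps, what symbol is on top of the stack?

step 1: stack=$ <S>  input=p p s u p s u $  — expand <S> → p <D> <D> <K>
step 2: stack=$ <K> <D> <D> p  input=p p s u p s u $  — match p
step 3: stack=$ <K> <D> <D>  input=p s u p s u $  — expand <D> → p s u
step 4: stack=$ <K> <D> u s p  input=p s u p s u $  — match p
step 5: stack=$ <K> <D> u s  input=s u p s u $  — match s
step 6: stack=$ <K> <D> u  input=u p s u $  — match u
Stack after step 6: $ <K> <D> (top = <D>).

<D>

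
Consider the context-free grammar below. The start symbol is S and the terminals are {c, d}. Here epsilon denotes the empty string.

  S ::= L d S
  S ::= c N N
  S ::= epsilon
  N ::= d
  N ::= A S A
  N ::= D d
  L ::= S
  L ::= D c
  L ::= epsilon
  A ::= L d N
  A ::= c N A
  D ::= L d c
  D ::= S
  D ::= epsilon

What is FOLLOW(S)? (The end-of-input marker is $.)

FIRST(S): from S::=L d S we get {c, d}; from S::=c N N we get {c}; from S::=epsilon we get {epsilon}. So FIRST(S) = {epsilon, c, d}.
FIRST(N): from N::=d we get {d}; from N::=A S A we get {c, d}; from N::=D d we get {c, d}. So FIRST(N) = {c, d}.
FIRST(L): from L::=S we get {epsilon, c, d}; from L::=D c we get {c, d}; from L::=epsilon we get {epsilon}. So FIRST(L) = {epsilon, c, d}.
FIRST(A): from A::=L d N we get {c, d}; from A::=c N A we get {c}. So FIRST(A) = {c, d}.
FIRST(D): from D::=L d c we get {c, d}; from D::=S we get {epsilon, c, d}; from D::=epsilon we get {epsilon}. So FIRST(D) = {epsilon, c, d}.
FOLLOW(S) includes $ since S is the start symbol.
FOLLOW(L): in S::=L d S, L is followed by d S with FIRST {d}; in A::=L d N, L is followed by d N with FIRST {d}; in D::=L d c, L is followed by d c with FIRST {d}. Thus FOLLOW(L) = {d}.
FOLLOW(D): in N::=D d, D is followed by d with FIRST {d}; in L::=D c, D is followed by c with FIRST {c}. Thus FOLLOW(D) = {c, d}.
FOLLOW(S): in S::=L d S, the suffix after S is empty (adds nothing new); in N::=A S A, S is followed by A with FIRST {c, d}; in L::=S, the suffix after S is empty, so FOLLOW(S) ⊇ FOLLOW(L) = {d}; in D::=S, the suffix after S is empty, so FOLLOW(S) ⊇ FOLLOW(D) = {c, d}. Thus FOLLOW(S) = {$, c, d}.
FOLLOW(N): in S::=c N N (occurrence 1), N is followed by N with FIRST {c, d}; in S::=c N N (occurrence 2), the suffix after N is empty, so FOLLOW(N) ⊇ FOLLOW(S) = {$, c, d}; in A::=L d N, the suffix after N is empty, so FOLLOW(N) ⊇ FOLLOW(A) = {$, c, d}; in A::=c N A, N is followed by A with FIRST {c, d}. Thus FOLLOW(N) = {$, c, d}.
FOLLOW(A): in N::=A S A (occurrence 1), A is followed by S A with FIRST {c, d}; in N::=A S A (occurrence 2), the suffix after A is empty, so FOLLOW(A) ⊇ FOLLOW(N) = {$, c, d}; in A::=c N A, the suffix after A is empty (adds nothing new). Thus FOLLOW(A) = {$, c, d}.

{$, c, d}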